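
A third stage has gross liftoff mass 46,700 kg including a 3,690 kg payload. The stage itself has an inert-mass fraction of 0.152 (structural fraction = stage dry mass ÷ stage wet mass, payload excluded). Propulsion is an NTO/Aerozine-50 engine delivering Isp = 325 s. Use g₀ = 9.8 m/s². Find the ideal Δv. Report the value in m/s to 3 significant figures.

Stage wet mass = m₀ − payload = 46,700 − 3,690 = 43,010 kg.
Stage dry mass = ε × stage wet mass = 0.152 × 43,010 = 6,537.52 kg.
Burnout mass m_f = stage dry + payload = 6,537.52 + 3,690 = 10,227.52 kg.
v_e = Isp · g₀ = 325 × 9.8 = 3185.0 m/s.
From the ideal rocket equation, Δv = v_e · ln(46,700/10,227.52) = 3185.0 × ln(4.566) = 3185.0 × 1.5187 ≈ 4837 m/s.

Δv ≈ 4840 m/s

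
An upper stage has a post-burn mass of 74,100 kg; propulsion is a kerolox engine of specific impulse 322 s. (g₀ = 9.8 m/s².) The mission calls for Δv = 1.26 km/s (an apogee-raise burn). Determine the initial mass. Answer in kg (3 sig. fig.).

initial mass ≈ 110000 kg

v_e = Isp · g₀ = 322 × 9.8 = 3155.6 m/s.
m₀/m_f = exp(Δv / v_e) = exp(1260 / 3155.6) = exp(0.3993) = 1.4908.
m₀ = m_f × 1.4908 = 74,100 × 1.4908 = 110,468 kg.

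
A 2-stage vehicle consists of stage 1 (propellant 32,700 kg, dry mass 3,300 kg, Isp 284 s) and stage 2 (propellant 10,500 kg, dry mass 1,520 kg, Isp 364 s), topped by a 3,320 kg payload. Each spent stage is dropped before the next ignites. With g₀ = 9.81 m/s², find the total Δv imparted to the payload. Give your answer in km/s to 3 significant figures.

Δv ≈ 6.94 km/s

Ignition mass of stage 1 = 32,700+3,300 + 10,500+1,520 + 3,320 = 51,340 kg.
Stage 1: m₀ = 51,340 kg, m_f = 51,340 − 32,700 = 18,640 kg; Δv = 284×9.81×ln(2.754) = 2786.0×1.0132 ≈ 2823 m/s.
Stage 2: m₀ = 15,340 kg, m_f = 15,340 − 10,500 = 4,840 kg; Δv = 364×9.81×ln(3.169) = 3570.8×1.1535 ≈ 4119 m/s.
Total Δv = 2823 + 4119 = 6942 m/s.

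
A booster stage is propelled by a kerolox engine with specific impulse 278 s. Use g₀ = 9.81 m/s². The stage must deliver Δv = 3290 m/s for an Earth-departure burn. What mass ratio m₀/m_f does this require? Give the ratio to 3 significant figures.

v_e = Isp · g₀ = 278 × 9.81 = 2727.2 m/s.
m₀/m_f = exp(Δv / v_e) = exp(3290 / 2727.2) = exp(1.2064) = 3.3413.

mass ratio ≈ 3.34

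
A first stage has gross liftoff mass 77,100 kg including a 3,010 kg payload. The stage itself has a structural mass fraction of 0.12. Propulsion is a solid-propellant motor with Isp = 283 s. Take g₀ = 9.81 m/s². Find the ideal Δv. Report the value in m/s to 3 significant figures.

Stage wet mass = m₀ − payload = 77,100 − 3,010 = 74,090 kg.
Stage dry mass = ε × stage wet mass = 0.12 × 74,090 = 8,890.8 kg.
Burnout mass m_f = stage dry + payload = 8,890.8 + 3,010 = 11,900.8 kg.
v_e = Isp · g₀ = 283 × 9.81 = 2776.2 m/s.
Rocket equation: Δv = v_e · ln(77,100/11,900.8) = 2776.2 × ln(6.479) = 2776.2 × 1.8685 ≈ 5187 m/s.

Δv ≈ 5190 m/s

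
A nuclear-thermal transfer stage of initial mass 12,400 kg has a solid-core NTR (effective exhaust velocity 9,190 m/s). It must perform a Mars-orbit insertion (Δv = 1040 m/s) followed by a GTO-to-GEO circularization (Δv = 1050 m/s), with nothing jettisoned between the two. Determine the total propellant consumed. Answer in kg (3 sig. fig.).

After the first burn: m = 12400 × exp(−1040/9190.0) = 12400 × 0.89300 = 11,073.2 kg.
After the second burn: m = 11,073.2 × exp(−1050/9190.0) = 11,073.2 × 0.89203 = 9,877.63 kg.
Total propellant = m₀ − m_final = 12400 − 9,877.63 = 2,522.37 kg.

total propellant consumed ≈ 2520 kg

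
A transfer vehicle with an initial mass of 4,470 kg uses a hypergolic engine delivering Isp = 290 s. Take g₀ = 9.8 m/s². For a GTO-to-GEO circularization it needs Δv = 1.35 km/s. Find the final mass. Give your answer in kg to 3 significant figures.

final mass ≈ 2780 kg

v_e = Isp · g₀ = 290 × 9.8 = 2842.0 m/s.
From the ideal rocket equation, m₀/m_f = exp(Δv / v_e) = exp(1350 / 2842.0) = exp(0.4750) = 1.6080.
m_f = m₀ / 1.6080 = 4,470 / 1.6080 = 2,779.85 kg.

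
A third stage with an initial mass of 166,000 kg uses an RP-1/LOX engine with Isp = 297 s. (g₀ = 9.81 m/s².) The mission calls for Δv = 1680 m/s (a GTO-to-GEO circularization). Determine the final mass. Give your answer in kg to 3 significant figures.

final mass ≈ 93300 kg

v_e = Isp · g₀ = 297 × 9.81 = 2913.6 m/s.
m₀/m_f = exp(Δv / v_e) = exp(1680 / 2913.6) = exp(0.5766) = 1.7800.
m_f = m₀ / 1.7800 = 166,000 / 1.7800 = 93,258.4 kg.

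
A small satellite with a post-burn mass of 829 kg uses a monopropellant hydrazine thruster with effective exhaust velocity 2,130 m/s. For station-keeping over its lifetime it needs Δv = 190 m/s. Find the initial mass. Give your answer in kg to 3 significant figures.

initial mass ≈ 906 kg

m₀/m_f = exp(Δv / v_e) = exp(190 / 2130.0) = exp(0.0892) = 1.0933.
m₀ = m_f × 1.0933 = 829 × 1.0933 = 906.346 kg.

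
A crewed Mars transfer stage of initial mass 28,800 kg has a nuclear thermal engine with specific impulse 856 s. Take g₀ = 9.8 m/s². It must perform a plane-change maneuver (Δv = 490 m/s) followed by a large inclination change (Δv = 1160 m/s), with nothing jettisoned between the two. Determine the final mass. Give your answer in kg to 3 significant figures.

final mass ≈ 23700 kg

v_e = Isp · g₀ = 856 × 9.8 = 8388.8 m/s.
After the first burn: m = 28800 × exp(−490/8388.8) = 28800 × 0.94326 = 27,165.9 kg.
After the second burn: m = 27,165.9 × exp(−1160/8388.8) = 27,165.9 × 0.87086 = 23,657.7 kg.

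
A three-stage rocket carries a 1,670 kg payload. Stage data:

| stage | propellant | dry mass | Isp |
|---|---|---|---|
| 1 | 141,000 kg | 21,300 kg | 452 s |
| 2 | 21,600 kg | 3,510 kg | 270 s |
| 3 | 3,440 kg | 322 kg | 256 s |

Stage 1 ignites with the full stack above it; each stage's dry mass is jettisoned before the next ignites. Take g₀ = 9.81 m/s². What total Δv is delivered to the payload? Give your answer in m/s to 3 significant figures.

Ignition mass of stage 1 = 141,000+21,300 + 21,600+3,510 + 3,440+322 + 1,670 = 192,842 kg.
Stage 1: m₀ = 192,842 kg, m_f = 192,842 − 141,000 = 51,842 kg; Δv = 452×9.81×ln(3.72) = 4434.1×1.3137 ≈ 5825 m/s.
Stage 2: m₀ = 30,542 kg, m_f = 30,542 − 21,600 = 8,942 kg; Δv = 270×9.81×ln(3.416) = 2648.7×1.2283 ≈ 3254 m/s.
Stage 3: m₀ = 5,432 kg, m_f = 5,432 − 3,440 = 1,992 kg; Δv = 256×9.81×ln(2.727) = 2511.4×1.0032 ≈ 2519 m/s.
Total Δv = 5825 + 3254 + 2519 = 11598 m/s.

Δv ≈ 11600 m/s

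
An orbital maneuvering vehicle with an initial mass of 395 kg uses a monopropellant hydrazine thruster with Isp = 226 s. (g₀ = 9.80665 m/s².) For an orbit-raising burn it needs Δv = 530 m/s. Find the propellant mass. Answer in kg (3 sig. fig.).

propellant mass ≈ 84.0 kg

v_e = Isp · g₀ = 226 × 9.80665 = 2216.3 m/s.
Rocket equation: m₀/m_f = exp(Δv / v_e) = exp(530 / 2216.3) = exp(0.2391) = 1.2702.
m_f = 395 / 1.2702 = 310.975 kg, so propellant = m₀ − m_f = 395 − 310.975 = 84.025 kg.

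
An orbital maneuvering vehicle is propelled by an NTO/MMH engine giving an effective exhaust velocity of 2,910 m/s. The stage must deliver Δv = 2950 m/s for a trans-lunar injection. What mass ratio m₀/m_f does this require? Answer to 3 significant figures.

mass ratio ≈ 2.76

Rocket equation: m₀/m_f = exp(Δv / v_e) = exp(2950 / 2910.0) = exp(1.0137) = 2.7559.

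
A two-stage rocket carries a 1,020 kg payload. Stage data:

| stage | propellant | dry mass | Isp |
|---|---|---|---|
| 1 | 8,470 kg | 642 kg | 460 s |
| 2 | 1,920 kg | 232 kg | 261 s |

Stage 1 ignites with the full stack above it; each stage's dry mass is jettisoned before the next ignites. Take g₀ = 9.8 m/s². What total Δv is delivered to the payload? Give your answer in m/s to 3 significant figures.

Δv ≈ 7650 m/s

Ignition mass of stage 1 = 8,470+642 + 1,920+232 + 1,020 = 12,284 kg.
Stage 1: m₀ = 12,284 kg, m_f = 12,284 − 8,470 = 3,814 kg; Δv = 460×9.8×ln(3.221) = 4508.0×1.1696 ≈ 5273 m/s.
Stage 2: m₀ = 3,172 kg, m_f = 3,172 − 1,920 = 1,252 kg; Δv = 261×9.8×ln(2.534) = 2557.8×0.9296 ≈ 2378 m/s.
Total Δv = 5273 + 2378 = 7651 m/s.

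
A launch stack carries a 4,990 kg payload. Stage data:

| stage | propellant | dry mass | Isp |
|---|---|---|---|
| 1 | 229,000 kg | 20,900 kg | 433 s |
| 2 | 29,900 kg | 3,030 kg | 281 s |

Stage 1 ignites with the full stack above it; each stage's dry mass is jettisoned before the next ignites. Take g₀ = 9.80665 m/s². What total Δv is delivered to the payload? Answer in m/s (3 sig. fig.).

Ignition mass of stage 1 = 229,000+20,900 + 29,900+3,030 + 4,990 = 287,820 kg.
Stage 1: m₀ = 287,820 kg, m_f = 287,820 − 229,000 = 58,820 kg; Δv = 433×9.80665×ln(4.893) = 4246.3×1.5879 ≈ 6742 m/s.
Stage 2: m₀ = 37,920 kg, m_f = 37,920 − 29,900 = 8,020 kg; Δv = 281×9.80665×ln(4.728) = 2755.7×1.5535 ≈ 4281 m/s.
Total Δv = 6742 + 4281 = 11023 m/s.

Δv ≈ 11000 m/s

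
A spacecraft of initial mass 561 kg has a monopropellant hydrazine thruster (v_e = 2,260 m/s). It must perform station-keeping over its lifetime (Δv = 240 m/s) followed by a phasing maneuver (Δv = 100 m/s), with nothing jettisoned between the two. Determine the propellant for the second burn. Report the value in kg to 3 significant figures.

After the first burn: m = 561 × exp(−240/2260.0) = 561 × 0.89925 = 504.479 kg.
After the second burn: m = 504.479 × exp(−100/2260.0) = 504.479 × 0.95672 = 482.645 kg.
Second-burn propellant = 504.479 − 482.645 = 21.834 kg.

propellant for the second burn ≈ 21.8 kg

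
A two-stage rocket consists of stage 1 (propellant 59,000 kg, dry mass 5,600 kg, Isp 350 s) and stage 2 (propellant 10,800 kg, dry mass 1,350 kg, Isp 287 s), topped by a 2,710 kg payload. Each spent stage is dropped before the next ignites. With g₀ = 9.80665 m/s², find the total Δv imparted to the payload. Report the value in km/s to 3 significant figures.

Δv ≈ 8.31 km/s

Ignition mass of stage 1 = 59,000+5,600 + 10,800+1,350 + 2,710 = 79,460 kg.
Stage 1: m₀ = 79,460 kg, m_f = 79,460 − 59,000 = 20,460 kg; Δv = 350×9.80665×ln(3.884) = 3432.3×1.3568 ≈ 4657 m/s.
Stage 2: m₀ = 14,860 kg, m_f = 14,860 − 10,800 = 4,060 kg; Δv = 287×9.80665×ln(3.66) = 2814.5×1.2975 ≈ 3652 m/s.
Total Δv = 4657 + 3652 = 8309 m/s.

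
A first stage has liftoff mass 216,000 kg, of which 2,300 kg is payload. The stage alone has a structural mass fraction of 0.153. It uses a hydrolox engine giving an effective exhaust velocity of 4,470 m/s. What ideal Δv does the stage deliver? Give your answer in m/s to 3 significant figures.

Δv ≈ 8140 m/s

Stage wet mass = m₀ − payload = 216,000 − 2,300 = 213,700 kg.
Stage dry mass = ε × stage wet mass = 0.153 × 213,700 = 32,696.1 kg.
Burnout mass m_f = stage dry + payload = 32,696.1 + 2,300 = 34,996.1 kg.
Δv = v_e · ln(216,000/34,996.1) = 4470.0 × ln(6.172) = 4470.0 × 1.8200 ≈ 8136 m/s.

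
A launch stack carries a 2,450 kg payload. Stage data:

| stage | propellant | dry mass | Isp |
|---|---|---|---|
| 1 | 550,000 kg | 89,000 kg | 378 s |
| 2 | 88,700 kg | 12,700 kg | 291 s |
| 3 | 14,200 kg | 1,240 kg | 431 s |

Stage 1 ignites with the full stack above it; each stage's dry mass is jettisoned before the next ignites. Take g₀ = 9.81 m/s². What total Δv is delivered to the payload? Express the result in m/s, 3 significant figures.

Δv ≈ 15400 m/s

Ignition mass of stage 1 = 550,000+89,000 + 88,700+12,700 + 14,200+1,240 + 2,450 = 758,290 kg.
Stage 1: m₀ = 758,290 kg, m_f = 758,290 − 550,000 = 208,290 kg; Δv = 378×9.81×ln(3.641) = 3708.2×1.2921 ≈ 4791 m/s.
Stage 2: m₀ = 119,290 kg, m_f = 119,290 − 88,700 = 30,590 kg; Δv = 291×9.81×ln(3.9) = 2854.7×1.3609 ≈ 3885 m/s.
Stage 3: m₀ = 17,890 kg, m_f = 17,890 − 14,200 = 3,690 kg; Δv = 431×9.81×ln(4.848) = 4228.1×1.5786 ≈ 6675 m/s.
Total Δv = 4791 + 3885 + 6675 = 15351 m/s.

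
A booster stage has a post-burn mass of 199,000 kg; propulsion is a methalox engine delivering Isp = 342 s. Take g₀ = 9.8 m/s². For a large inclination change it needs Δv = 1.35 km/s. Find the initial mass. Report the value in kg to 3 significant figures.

v_e = Isp · g₀ = 342 × 9.8 = 3351.6 m/s.
From the ideal rocket equation, m₀/m_f = exp(Δv / v_e) = exp(1350 / 3351.6) = exp(0.4028) = 1.4960.
m₀ = m_f × 1.4960 = 199,000 × 1.4960 = 297,704 kg.

initial mass ≈ 298000 kg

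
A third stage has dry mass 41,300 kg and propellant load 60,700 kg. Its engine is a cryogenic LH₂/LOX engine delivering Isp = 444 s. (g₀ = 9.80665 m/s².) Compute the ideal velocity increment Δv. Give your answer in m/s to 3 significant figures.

Δv ≈ 3940 m/s

v_e = Isp · g₀ = 444 × 9.80665 = 4354.2 m/s.
m₀ = m_dry + m_prop = 41,300 + 60,700 = 102,000 kg.
Using Δv = v_e ln(m₀/m_f): Δv = v_e · ln(m₀/m_f) = 4354.2 × ln(2.47) = 4354.2 × 0.9041 ≈ 3936.6 m/s.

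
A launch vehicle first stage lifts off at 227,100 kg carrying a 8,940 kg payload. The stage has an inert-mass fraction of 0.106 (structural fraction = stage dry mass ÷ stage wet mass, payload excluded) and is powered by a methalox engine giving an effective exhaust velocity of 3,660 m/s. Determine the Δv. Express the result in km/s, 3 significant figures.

Stage wet mass = m₀ − payload = 227,100 − 8,940 = 218,160 kg.
Stage dry mass = ε × stage wet mass = 0.106 × 218,160 = 23,125 kg.
Burnout mass m_f = stage dry + payload = 23,125 + 8,940 = 32,065 kg.
Δv = v_e · ln(227,100/32,065) = 3660.0 × ln(7.082) = 3660.0 × 1.9576 ≈ 7165 m/s.

Δv ≈ 7.16 km/s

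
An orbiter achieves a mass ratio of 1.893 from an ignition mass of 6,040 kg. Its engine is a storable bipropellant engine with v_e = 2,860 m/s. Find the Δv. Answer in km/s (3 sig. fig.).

Δv ≈ 1.83 km/s

Δv = v_e · ln(1.893) = 2860.0 × 0.6382 ≈ 1825.1 m/s.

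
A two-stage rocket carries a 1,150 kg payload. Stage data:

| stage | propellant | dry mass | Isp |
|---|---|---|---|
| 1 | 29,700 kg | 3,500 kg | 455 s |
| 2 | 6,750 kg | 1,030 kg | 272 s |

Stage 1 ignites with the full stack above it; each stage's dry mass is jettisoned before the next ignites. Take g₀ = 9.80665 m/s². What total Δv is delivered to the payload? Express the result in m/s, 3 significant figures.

Ignition mass of stage 1 = 29,700+3,500 + 6,750+1,030 + 1,150 = 42,130 kg.
Stage 1: m₀ = 42,130 kg, m_f = 42,130 − 29,700 = 12,430 kg; Δv = 455×9.80665×ln(3.389) = 4462.0×1.2206 ≈ 5447 m/s.
Stage 2: m₀ = 8,930 kg, m_f = 8,930 − 6,750 = 2,180 kg; Δv = 272×9.80665×ln(4.096) = 2667.4×1.4101 ≈ 3761 m/s.
Total Δv = 5447 + 3761 = 9208 m/s.

Δv ≈ 9210 m/s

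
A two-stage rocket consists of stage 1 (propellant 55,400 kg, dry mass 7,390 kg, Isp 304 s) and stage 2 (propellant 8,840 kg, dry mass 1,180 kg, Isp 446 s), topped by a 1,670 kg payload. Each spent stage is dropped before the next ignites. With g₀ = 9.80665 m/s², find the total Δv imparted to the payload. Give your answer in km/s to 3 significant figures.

Ignition mass of stage 1 = 55,400+7,390 + 8,840+1,180 + 1,670 = 74,480 kg.
Stage 1: m₀ = 74,480 kg, m_f = 74,480 − 55,400 = 19,080 kg; Δv = 304×9.80665×ln(3.904) = 2981.2×1.3619 ≈ 4060 m/s.
Stage 2: m₀ = 11,690 kg, m_f = 11,690 − 8,840 = 2,850 kg; Δv = 446×9.80665×ln(4.102) = 4373.8×1.4114 ≈ 6173 m/s.
Total Δv = 4060 + 6173 = 10233 m/s.

Δv ≈ 10.2 km/s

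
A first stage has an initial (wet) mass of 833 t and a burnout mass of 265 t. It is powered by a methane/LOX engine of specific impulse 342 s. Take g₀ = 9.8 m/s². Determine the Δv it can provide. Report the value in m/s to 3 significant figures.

Δv ≈ 3840 m/s

v_e = Isp · g₀ = 342 × 9.8 = 3351.6 m/s.
Using Δv = v_e ln(m₀/m_f): Δv = v_e · ln(m₀/m_f) = 3351.6 × ln(3.143) = 3351.6 × 1.1453 ≈ 3838.6 m/s.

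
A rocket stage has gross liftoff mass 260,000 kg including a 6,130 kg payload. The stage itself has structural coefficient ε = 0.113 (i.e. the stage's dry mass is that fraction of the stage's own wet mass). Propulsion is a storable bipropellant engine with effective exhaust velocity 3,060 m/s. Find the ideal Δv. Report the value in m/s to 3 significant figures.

Δv ≈ 6150 m/s

Stage wet mass = m₀ − payload = 260,000 − 6,130 = 253,870 kg.
Stage dry mass = ε × stage wet mass = 0.113 × 253,870 = 28,687.3 kg.
Burnout mass m_f = stage dry + payload = 28,687.3 + 6,130 = 34,817.3 kg.
From the ideal rocket equation, Δv = v_e · ln(260,000/34,817.3) = 3060.0 × ln(7.468) = 3060.0 × 2.0106 ≈ 6152 m/s.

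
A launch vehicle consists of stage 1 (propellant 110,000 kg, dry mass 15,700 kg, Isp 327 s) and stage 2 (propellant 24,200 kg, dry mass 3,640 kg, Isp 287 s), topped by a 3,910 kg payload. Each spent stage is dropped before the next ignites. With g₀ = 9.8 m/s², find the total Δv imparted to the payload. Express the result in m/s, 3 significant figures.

Δv ≈ 7880 m/s

Ignition mass of stage 1 = 110,000+15,700 + 24,200+3,640 + 3,910 = 157,450 kg.
Stage 1: m₀ = 157,450 kg, m_f = 157,450 − 110,000 = 47,450 kg; Δv = 327×9.8×ln(3.318) = 3204.6×1.1994 ≈ 3844 m/s.
Stage 2: m₀ = 31,750 kg, m_f = 31,750 − 24,200 = 7,550 kg; Δv = 287×9.8×ln(4.205) = 2812.6×1.4363 ≈ 4040 m/s.
Total Δv = 3844 + 4040 = 7884 m/s.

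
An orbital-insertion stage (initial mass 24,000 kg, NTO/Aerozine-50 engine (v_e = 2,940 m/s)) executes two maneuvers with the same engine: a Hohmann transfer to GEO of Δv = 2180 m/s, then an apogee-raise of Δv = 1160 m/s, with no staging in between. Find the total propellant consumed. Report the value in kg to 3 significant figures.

total propellant consumed ≈ 16300 kg

After the first burn: m = 24000 × exp(−2180/2940.0) = 24000 × 0.47640 = 11,433.6 kg.
After the second burn: m = 11,433.6 × exp(−1160/2940.0) = 11,433.6 × 0.67398 = 7,706.02 kg.
Total propellant = m₀ − m_final = 24000 − 7,706.02 = 16,293.98 kg.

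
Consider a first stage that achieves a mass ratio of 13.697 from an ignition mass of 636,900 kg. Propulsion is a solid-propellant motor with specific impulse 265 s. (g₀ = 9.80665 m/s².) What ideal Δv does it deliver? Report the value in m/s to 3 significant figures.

v_e = Isp · g₀ = 265 × 9.80665 = 2598.8 m/s.
Δv = v_e · ln(13.697) = 2598.8 × 2.6172 ≈ 6801.4 m/s.

Δv ≈ 6800 m/s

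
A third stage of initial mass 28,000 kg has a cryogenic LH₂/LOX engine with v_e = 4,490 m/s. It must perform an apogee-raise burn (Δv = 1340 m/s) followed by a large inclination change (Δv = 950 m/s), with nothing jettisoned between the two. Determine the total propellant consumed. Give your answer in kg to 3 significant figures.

total propellant consumed ≈ 11200 kg

After the first burn: m = 28000 × exp(−1340/4490.0) = 28000 × 0.74197 = 20,775.2 kg.
After the second burn: m = 20,775.2 × exp(−950/4490.0) = 20,775.2 × 0.80930 = 16,813.4 kg.
Total propellant = m₀ − m_final = 28000 − 16,813.4 = 11,186.6 kg.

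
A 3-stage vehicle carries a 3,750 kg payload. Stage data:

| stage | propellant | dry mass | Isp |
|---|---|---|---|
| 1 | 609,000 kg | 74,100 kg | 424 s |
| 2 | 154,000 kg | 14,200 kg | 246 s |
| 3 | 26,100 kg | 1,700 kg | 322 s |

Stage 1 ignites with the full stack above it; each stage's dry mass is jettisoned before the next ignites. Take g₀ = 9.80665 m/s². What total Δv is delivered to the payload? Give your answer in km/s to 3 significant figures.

Δv ≈ 14.0 km/s

Ignition mass of stage 1 = 609,000+74,100 + 154,000+14,200 + 26,100+1,700 + 3,750 = 882,850 kg.
Stage 1: m₀ = 882,850 kg, m_f = 882,850 − 609,000 = 273,850 kg; Δv = 424×9.80665×ln(3.224) = 4158.0×1.1706 ≈ 4867 m/s.
Stage 2: m₀ = 199,750 kg, m_f = 199,750 − 154,000 = 45,750 kg; Δv = 246×9.80665×ln(4.366) = 2412.4×1.4739 ≈ 3556 m/s.
Stage 3: m₀ = 31,550 kg, m_f = 31,550 − 26,100 = 5,450 kg; Δv = 322×9.80665×ln(5.789) = 3157.7×1.7560 ≈ 5545 m/s.
Total Δv = 4867 + 3556 + 5545 = 13968 m/s.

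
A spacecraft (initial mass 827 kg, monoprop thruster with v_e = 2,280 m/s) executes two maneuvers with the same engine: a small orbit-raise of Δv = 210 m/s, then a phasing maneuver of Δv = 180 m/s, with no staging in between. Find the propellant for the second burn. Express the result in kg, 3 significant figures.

propellant for the second burn ≈ 57.3 kg

After the first burn: m = 827 × exp(−210/2280.0) = 827 × 0.91201 = 754.232 kg.
After the second burn: m = 754.232 × exp(−180/2280.0) = 754.232 × 0.92409 = 696.978 kg.
Second-burn propellant = 754.232 − 696.978 = 57.254 kg.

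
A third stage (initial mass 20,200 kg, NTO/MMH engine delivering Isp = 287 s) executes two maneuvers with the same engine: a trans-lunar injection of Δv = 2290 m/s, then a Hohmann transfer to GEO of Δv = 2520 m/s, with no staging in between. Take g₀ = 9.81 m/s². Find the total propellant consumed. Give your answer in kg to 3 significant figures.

total propellant consumed ≈ 16500 kg

v_e = Isp · g₀ = 287 × 9.81 = 2815.5 m/s.
After the first burn: m = 20200 × exp(−2290/2815.5) = 20200 × 0.44336 = 8,955.87 kg.
After the second burn: m = 8,955.87 × exp(−2520/2815.5) = 8,955.87 × 0.40859 = 3,659.28 kg.
Total propellant = m₀ − m_final = 20200 − 3,659.28 = 16,540.72 kg.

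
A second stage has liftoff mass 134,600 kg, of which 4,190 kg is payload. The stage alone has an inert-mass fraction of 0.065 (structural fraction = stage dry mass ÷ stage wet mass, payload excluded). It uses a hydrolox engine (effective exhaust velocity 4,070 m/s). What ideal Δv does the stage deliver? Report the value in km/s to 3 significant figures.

Stage wet mass = m₀ − payload = 134,600 − 4,190 = 130,410 kg.
Stage dry mass = ε × stage wet mass = 0.065 × 130,410 = 8,476.65 kg.
Burnout mass m_f = stage dry + payload = 8,476.65 + 4,190 = 12,666.65 kg.
Rocket equation: Δv = v_e · ln(134,600/12,666.65) = 4070.0 × ln(10.63) = 4070.0 × 2.3633 ≈ 9619 m/s.

Δv ≈ 9.62 km/s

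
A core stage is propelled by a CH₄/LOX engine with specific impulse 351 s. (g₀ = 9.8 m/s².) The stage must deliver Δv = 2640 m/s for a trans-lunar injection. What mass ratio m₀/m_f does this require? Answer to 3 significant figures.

v_e = Isp · g₀ = 351 × 9.8 = 3439.8 m/s.
m₀/m_f = exp(Δv / v_e) = exp(2640 / 3439.8) = exp(0.7675) = 2.1543.

mass ratio ≈ 2.15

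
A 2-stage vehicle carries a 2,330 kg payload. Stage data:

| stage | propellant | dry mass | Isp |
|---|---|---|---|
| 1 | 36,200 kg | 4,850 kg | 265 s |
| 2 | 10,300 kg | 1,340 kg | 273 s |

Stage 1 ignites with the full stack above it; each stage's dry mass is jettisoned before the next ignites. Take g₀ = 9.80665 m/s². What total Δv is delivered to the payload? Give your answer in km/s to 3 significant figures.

Ignition mass of stage 1 = 36,200+4,850 + 10,300+1,340 + 2,330 = 55,020 kg.
Stage 1: m₀ = 55,020 kg, m_f = 55,020 − 36,200 = 18,820 kg; Δv = 265×9.80665×ln(2.923) = 2598.8×1.0728 ≈ 2788 m/s.
Stage 2: m₀ = 13,970 kg, m_f = 13,970 − 10,300 = 3,670 kg; Δv = 273×9.80665×ln(3.807) = 2677.2×1.3367 ≈ 3579 m/s.
Total Δv = 2788 + 3579 = 6367 m/s.

Δv ≈ 6.37 km/s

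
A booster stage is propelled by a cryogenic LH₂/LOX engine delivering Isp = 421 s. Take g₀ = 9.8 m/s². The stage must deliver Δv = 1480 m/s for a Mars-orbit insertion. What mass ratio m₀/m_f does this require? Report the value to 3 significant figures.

v_e = Isp · g₀ = 421 × 9.8 = 4125.8 m/s.
By the Tsiolkovsky rocket equation, m₀/m_f = exp(Δv / v_e) = exp(1480 / 4125.8) = exp(0.3587) = 1.4315.

mass ratio ≈ 1.43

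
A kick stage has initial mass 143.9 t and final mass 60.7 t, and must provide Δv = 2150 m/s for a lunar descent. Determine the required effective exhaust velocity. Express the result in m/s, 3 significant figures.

v_e ≈ 2490 m/s

ln(m₀/m_f) = ln(143900/60700) = ln(2.371) = 0.8632.
From the ideal rocket equation, v_e = Δv / ln(m₀/m_f) = 2150 / 0.8632 = 2490.8 m/s.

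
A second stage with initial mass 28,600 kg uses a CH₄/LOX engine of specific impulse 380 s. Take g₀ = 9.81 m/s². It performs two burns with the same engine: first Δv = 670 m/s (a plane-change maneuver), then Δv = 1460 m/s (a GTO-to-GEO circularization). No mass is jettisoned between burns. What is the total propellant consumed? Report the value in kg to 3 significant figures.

total propellant consumed ≈ 12400 kg

v_e = Isp · g₀ = 380 × 9.81 = 3727.8 m/s.
After the first burn: m = 28600 × exp(−670/3727.8) = 28600 × 0.83550 = 23,895.3 kg.
After the second burn: m = 23,895.3 × exp(−1460/3727.8) = 23,895.3 × 0.67594 = 16,151.8 kg.
Total propellant = m₀ − m_final = 28600 − 16,151.8 = 12,448.2 kg.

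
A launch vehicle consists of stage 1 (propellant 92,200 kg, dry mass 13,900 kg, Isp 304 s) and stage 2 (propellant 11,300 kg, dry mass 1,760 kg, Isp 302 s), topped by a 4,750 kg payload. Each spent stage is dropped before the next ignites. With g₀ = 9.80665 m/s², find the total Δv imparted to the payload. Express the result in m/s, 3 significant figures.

Δv ≈ 7040 m/s

Ignition mass of stage 1 = 92,200+13,900 + 11,300+1,760 + 4,750 = 123,910 kg.
Stage 1: m₀ = 123,910 kg, m_f = 123,910 − 92,200 = 31,710 kg; Δv = 304×9.80665×ln(3.908) = 2981.2×1.3629 ≈ 4063 m/s.
Stage 2: m₀ = 17,810 kg, m_f = 17,810 − 11,300 = 6,510 kg; Δv = 302×9.80665×ln(2.736) = 2961.6×1.0064 ≈ 2981 m/s.
Total Δv = 4063 + 2981 = 7044 m/s.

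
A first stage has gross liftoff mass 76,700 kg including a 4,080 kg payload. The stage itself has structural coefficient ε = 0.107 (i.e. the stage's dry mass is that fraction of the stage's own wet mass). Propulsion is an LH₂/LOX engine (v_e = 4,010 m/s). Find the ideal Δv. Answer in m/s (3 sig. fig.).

Stage wet mass = m₀ − payload = 76,700 − 4,080 = 72,620 kg.
Stage dry mass = ε × stage wet mass = 0.107 × 72,620 = 7,770.34 kg.
Burnout mass m_f = stage dry + payload = 7,770.34 + 4,080 = 11,850.34 kg.
Δv = v_e · ln(76,700/11,850.34) = 4010.0 × ln(6.472) = 4010.0 × 1.8675 ≈ 7489 m/s.

Δv ≈ 7490 m/s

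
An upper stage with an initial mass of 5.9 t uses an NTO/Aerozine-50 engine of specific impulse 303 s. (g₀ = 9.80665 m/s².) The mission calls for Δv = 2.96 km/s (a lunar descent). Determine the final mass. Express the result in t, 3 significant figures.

final mass ≈ 2.18 t

v_e = Isp · g₀ = 303 × 9.80665 = 2971.4 m/s.
Rocket equation: m₀/m_f = exp(Δv / v_e) = exp(2960 / 2971.4) = exp(0.9962) = 2.7079.
m_f = m₀ / 2.7079 = 5.9 / 2.7079 = 2.17881 t.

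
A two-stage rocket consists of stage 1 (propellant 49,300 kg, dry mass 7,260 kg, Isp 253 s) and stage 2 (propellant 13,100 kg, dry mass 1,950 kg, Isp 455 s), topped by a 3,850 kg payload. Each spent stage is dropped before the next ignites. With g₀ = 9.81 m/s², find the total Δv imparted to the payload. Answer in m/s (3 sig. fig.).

Ignition mass of stage 1 = 49,300+7,260 + 13,100+1,950 + 3,850 = 75,460 kg.
Stage 1: m₀ = 75,460 kg, m_f = 75,460 − 49,300 = 26,160 kg; Δv = 253×9.81×ln(2.885) = 2481.9×1.0594 ≈ 2629 m/s.
Stage 2: m₀ = 18,900 kg, m_f = 18,900 − 13,100 = 5,800 kg; Δv = 455×9.81×ln(3.259) = 4463.6×1.1813 ≈ 5273 m/s.
Total Δv = 2629 + 5273 = 7902 m/s.

Δv ≈ 7900 m/s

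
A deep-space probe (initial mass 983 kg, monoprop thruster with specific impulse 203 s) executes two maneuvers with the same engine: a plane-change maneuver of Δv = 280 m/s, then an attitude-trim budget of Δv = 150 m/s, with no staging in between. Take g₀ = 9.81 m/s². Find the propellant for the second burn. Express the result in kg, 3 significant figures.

propellant for the second burn ≈ 62.0 kg

v_e = Isp · g₀ = 203 × 9.81 = 1991.4 m/s.
After the first burn: m = 983 × exp(−280/1991.4) = 983 × 0.86883 = 854.06 kg.
After the second burn: m = 854.06 × exp(−150/1991.4) = 854.06 × 0.92744 = 792.089 kg.
Second-burn propellant = 854.06 − 792.089 = 61.971 kg.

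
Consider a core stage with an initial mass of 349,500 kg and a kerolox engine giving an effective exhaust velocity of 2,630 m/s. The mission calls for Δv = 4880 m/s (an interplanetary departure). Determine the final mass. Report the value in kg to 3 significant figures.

Rocket equation: m₀/m_f = exp(Δv / v_e) = exp(4880 / 2630.0) = exp(1.8555) = 6.3950.
m_f = m₀ / 6.3950 = 349,500 / 6.3950 = 54,652.1 kg.

final mass ≈ 54700 kg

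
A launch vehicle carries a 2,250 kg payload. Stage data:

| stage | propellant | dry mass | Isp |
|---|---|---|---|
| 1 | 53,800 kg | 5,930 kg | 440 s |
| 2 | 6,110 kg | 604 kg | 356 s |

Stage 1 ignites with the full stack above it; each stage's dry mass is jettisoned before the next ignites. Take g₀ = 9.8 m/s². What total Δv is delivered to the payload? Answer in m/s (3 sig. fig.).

Δv ≈ 10600 m/s

Ignition mass of stage 1 = 53,800+5,930 + 6,110+604 + 2,250 = 68,694 kg.
Stage 1: m₀ = 68,694 kg, m_f = 68,694 − 53,800 = 14,894 kg; Δv = 440×9.8×ln(4.612) = 4312.0×1.5287 ≈ 6592 m/s.
Stage 2: m₀ = 8,964 kg, m_f = 8,964 − 6,110 = 2,854 kg; Δv = 356×9.8×ln(3.141) = 3488.8×1.1445 ≈ 3993 m/s.
Total Δv = 6592 + 3993 = 10585 m/s.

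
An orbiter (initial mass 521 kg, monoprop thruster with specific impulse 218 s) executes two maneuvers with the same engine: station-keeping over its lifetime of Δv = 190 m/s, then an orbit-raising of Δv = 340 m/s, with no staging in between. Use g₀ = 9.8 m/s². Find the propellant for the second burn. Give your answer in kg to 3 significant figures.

propellant for the second burn ≈ 70.1 kg

v_e = Isp · g₀ = 218 × 9.8 = 2136.4 m/s.
After the first burn: m = 521 × exp(−190/2136.4) = 521 × 0.91491 = 476.668 kg.
After the second burn: m = 476.668 × exp(−340/2136.4) = 476.668 × 0.85287 = 406.536 kg.
Second-burn propellant = 476.668 − 406.536 = 70.132 kg.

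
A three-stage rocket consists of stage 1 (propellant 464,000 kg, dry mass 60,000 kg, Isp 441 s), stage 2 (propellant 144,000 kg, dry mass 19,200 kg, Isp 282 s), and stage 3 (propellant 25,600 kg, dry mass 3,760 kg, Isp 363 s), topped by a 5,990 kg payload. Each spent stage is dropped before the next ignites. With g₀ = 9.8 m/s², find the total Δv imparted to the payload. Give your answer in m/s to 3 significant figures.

Δv ≈ 12600 m/s

Ignition mass of stage 1 = 464,000+60,000 + 144,000+19,200 + 25,600+3,760 + 5,990 = 722,550 kg.
Stage 1: m₀ = 722,550 kg, m_f = 722,550 − 464,000 = 258,550 kg; Δv = 441×9.8×ln(2.795) = 4321.8×1.0277 ≈ 4442 m/s.
Stage 2: m₀ = 198,550 kg, m_f = 198,550 − 144,000 = 54,550 kg; Δv = 282×9.8×ln(3.64) = 2763.6×1.2919 ≈ 3570 m/s.
Stage 3: m₀ = 35,350 kg, m_f = 35,350 − 25,600 = 9,750 kg; Δv = 363×9.8×ln(3.626) = 3557.4×1.2880 ≈ 4582 m/s.
Total Δv = 4442 + 3570 + 4582 = 12594 m/s.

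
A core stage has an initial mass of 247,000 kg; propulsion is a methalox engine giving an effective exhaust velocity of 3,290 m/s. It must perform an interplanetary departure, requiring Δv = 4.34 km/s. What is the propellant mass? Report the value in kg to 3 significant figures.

m₀/m_f = exp(Δv / v_e) = exp(4340 / 3290.0) = exp(1.3191) = 3.7402.
m_f = 247,000 / 3.7402 = 66,039.2 kg, so propellant = m₀ − m_f = 247,000 − 66,039.2 = 180,960.8 kg.

propellant mass ≈ 181000 kg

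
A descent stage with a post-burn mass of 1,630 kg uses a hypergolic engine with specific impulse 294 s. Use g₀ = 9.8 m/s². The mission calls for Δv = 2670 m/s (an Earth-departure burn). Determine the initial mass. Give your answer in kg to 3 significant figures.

initial mass ≈ 4120 kg

v_e = Isp · g₀ = 294 × 9.8 = 2881.2 m/s.
m₀/m_f = exp(Δv / v_e) = exp(2670 / 2881.2) = exp(0.9267) = 2.5262.
m₀ = m_f × 2.5262 = 1,630 × 2.5262 = 4,117.71 kg.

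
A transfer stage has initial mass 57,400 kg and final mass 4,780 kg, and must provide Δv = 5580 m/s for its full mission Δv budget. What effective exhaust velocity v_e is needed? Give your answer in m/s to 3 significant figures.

ln(m₀/m_f) = ln(57400/4780) = ln(12.01) = 2.4856.
Rocket equation: v_e = Δv / ln(m₀/m_f) = 5580 / 2.4856 = 2244.9 m/s.

v_e ≈ 2240 m/s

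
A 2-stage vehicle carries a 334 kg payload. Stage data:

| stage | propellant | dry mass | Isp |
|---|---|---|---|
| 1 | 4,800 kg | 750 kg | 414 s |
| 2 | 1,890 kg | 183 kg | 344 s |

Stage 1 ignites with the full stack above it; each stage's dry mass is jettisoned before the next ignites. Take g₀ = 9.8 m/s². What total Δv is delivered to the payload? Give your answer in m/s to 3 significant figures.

Δv ≈ 8940 m/s

Ignition mass of stage 1 = 4,800+750 + 1,890+183 + 334 = 7,957 kg.
Stage 1: m₀ = 7,957 kg, m_f = 7,957 − 4,800 = 3,157 kg; Δv = 414×9.8×ln(2.52) = 4057.2×0.9244 ≈ 3751 m/s.
Stage 2: m₀ = 2,407 kg, m_f = 2,407 − 1,890 = 517 kg; Δv = 344×9.8×ln(4.656) = 3371.2×1.5381 ≈ 5185 m/s.
Total Δv = 3751 + 5185 = 8936 m/s.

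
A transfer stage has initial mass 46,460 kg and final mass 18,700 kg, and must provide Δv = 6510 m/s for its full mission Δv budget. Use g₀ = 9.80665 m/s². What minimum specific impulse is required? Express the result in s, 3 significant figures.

ln(m₀/m_f) = ln(46460/18700) = ln(2.484) = 0.9101.
Using Δv = v_e ln(m₀/m_f): v_e = Δv / ln(m₀/m_f) = 6510 / 0.9101 = 7153.3 m/s.
Isp = v_e / g₀ = 7153.3 / 9.80665 = 729.4 s.

Isp ≈ 729 s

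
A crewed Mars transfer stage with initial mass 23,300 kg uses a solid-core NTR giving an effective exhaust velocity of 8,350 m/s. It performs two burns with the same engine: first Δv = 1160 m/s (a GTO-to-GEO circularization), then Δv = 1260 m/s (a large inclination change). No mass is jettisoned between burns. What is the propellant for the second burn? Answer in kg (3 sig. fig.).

propellant for the second burn ≈ 2840 kg

After the first burn: m = 23300 × exp(−1160/8350.0) = 23300 × 0.87030 = 20,278 kg.
After the second burn: m = 20,278 × exp(−1260/8350.0) = 20,278 × 0.85994 = 17,437.9 kg.
Second-burn propellant = 20,278 − 17,437.9 = 2,840.1 kg.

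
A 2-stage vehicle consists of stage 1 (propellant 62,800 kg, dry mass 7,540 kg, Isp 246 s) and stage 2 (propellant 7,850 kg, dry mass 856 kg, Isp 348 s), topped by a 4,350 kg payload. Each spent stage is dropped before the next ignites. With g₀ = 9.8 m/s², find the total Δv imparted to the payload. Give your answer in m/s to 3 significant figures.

Ignition mass of stage 1 = 62,800+7,540 + 7,850+856 + 4,350 = 83,396 kg.
Stage 1: m₀ = 83,396 kg, m_f = 83,396 − 62,800 = 20,596 kg; Δv = 246×9.8×ln(4.049) = 2410.8×1.3985 ≈ 3372 m/s.
Stage 2: m₀ = 13,056 kg, m_f = 13,056 − 7,850 = 5,206 kg; Δv = 348×9.8×ln(2.508) = 3410.4×0.9194 ≈ 3136 m/s.
Total Δv = 3372 + 3136 = 6508 m/s.

Δv ≈ 6510 m/s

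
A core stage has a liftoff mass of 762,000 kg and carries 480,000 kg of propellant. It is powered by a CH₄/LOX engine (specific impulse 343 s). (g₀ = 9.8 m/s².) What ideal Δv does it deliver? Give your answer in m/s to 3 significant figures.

v_e = Isp · g₀ = 343 × 9.8 = 3361.4 m/s.
m_f = m₀ − m_prop = 762,000 − 480,000 = 282,000 kg.
By the Tsiolkovsky rocket equation, Δv = v_e · ln(m₀/m_f) = 3361.4 × ln(2.702) = 3361.4 × 0.9940 ≈ 3341.4 m/s.

Δv ≈ 3340 m/s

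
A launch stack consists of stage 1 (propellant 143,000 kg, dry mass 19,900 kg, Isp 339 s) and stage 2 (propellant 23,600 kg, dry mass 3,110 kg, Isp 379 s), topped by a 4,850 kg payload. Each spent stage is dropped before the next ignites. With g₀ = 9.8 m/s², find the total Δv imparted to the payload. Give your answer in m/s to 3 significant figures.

Ignition mass of stage 1 = 143,000+19,900 + 23,600+3,110 + 4,850 = 194,460 kg.
Stage 1: m₀ = 194,460 kg, m_f = 194,460 − 143,000 = 51,460 kg; Δv = 339×9.8×ln(3.779) = 3322.2×1.3294 ≈ 4417 m/s.
Stage 2: m₀ = 31,560 kg, m_f = 31,560 − 23,600 = 7,960 kg; Δv = 379×9.8×ln(3.965) = 3714.2×1.3775 ≈ 5116 m/s.
Total Δv = 4417 + 5116 = 9533 m/s.

Δv ≈ 9530 m/s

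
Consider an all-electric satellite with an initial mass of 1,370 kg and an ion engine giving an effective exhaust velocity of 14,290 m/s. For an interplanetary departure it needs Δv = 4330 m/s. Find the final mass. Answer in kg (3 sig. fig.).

final mass ≈ 1010 kg

Using Δv = v_e ln(m₀/m_f): m₀/m_f = exp(Δv / v_e) = exp(4330 / 14290.0) = exp(0.3030) = 1.3539.
m_f = m₀ / 1.3539 = 1,370 / 1.3539 = 1,011.89 kg.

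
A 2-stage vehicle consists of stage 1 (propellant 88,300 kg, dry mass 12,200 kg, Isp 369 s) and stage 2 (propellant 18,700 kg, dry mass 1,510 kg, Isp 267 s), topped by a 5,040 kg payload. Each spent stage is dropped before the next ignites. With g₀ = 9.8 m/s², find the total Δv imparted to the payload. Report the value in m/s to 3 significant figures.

Δv ≈ 7910 m/s

Ignition mass of stage 1 = 88,300+12,200 + 18,700+1,510 + 5,040 = 125,750 kg.
Stage 1: m₀ = 125,750 kg, m_f = 125,750 − 88,300 = 37,450 kg; Δv = 369×9.8×ln(3.358) = 3616.2×1.2113 ≈ 4380 m/s.
Stage 2: m₀ = 25,250 kg, m_f = 25,250 − 18,700 = 6,550 kg; Δv = 267×9.8×ln(3.855) = 2616.6×1.3494 ≈ 3531 m/s.
Total Δv = 4380 + 3531 = 7911 m/s.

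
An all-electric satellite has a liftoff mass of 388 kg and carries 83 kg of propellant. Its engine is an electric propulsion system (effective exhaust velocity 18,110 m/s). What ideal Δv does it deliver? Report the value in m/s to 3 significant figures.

Δv ≈ 4360 m/s

m_f = m₀ − m_prop = 388 − 83 = 305 kg.
Δv = v_e · ln(m₀/m_f) = 18110.0 × ln(1.272) = 18110.0 × 0.2407 ≈ 4359.0 m/s.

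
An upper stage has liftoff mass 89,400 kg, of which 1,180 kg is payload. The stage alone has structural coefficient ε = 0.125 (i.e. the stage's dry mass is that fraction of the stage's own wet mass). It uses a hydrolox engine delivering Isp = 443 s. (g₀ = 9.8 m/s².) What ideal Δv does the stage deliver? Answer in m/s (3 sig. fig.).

Δv ≈ 8640 m/s

Stage wet mass = m₀ − payload = 89,400 − 1,180 = 88,220 kg.
Stage dry mass = ε × stage wet mass = 0.125 × 88,220 = 11,027.5 kg.
Burnout mass m_f = stage dry + payload = 11,027.5 + 1,180 = 12,207.5 kg.
v_e = Isp · g₀ = 443 × 9.8 = 4341.4 m/s.
From the ideal rocket equation, Δv = v_e · ln(89,400/12,207.5) = 4341.4 × ln(7.323) = 4341.4 × 1.9911 ≈ 8644 m/s.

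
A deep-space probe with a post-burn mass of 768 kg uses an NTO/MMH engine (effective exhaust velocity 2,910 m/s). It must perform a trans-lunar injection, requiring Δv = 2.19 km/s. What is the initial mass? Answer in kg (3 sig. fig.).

initial mass ≈ 1630 kg

Using Δv = v_e ln(m₀/m_f): m₀/m_f = exp(Δv / v_e) = exp(2190 / 2910.0) = exp(0.7526) = 2.1225.
m₀ = m_f × 2.1225 = 768 × 2.1225 = 1,630.08 kg.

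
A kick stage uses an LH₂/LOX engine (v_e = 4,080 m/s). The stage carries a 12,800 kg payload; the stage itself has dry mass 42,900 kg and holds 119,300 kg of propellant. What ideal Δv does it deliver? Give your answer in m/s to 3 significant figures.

m₀ = payload + dry + propellant = 12,800 + 42,900 + 119,300 = 175,000 kg.
m_f = payload + dry = 12,800 + 42,900 = 55,700 kg.
From the ideal rocket equation, Δv = v_e · ln(m₀/m_f) = 4080.0 × ln(3.142) = 4080.0 × 1.1448 ≈ 4670.8 m/s.

Δv ≈ 4670 m/s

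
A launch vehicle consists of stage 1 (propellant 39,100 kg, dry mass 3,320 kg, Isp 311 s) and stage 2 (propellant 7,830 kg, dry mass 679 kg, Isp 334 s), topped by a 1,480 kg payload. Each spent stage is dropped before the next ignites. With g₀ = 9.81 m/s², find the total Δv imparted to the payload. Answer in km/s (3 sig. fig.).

Δv ≈ 9.20 km/s

Ignition mass of stage 1 = 39,100+3,320 + 7,830+679 + 1,480 = 52,409 kg.
Stage 1: m₀ = 52,409 kg, m_f = 52,409 − 39,100 = 13,309 kg; Δv = 311×9.81×ln(3.938) = 3050.9×1.3706 ≈ 4182 m/s.
Stage 2: m₀ = 9,989 kg, m_f = 9,989 − 7,830 = 2,159 kg; Δv = 334×9.81×ln(4.627) = 3276.5×1.5318 ≈ 5019 m/s.
Total Δv = 4182 + 5019 = 9201 m/s.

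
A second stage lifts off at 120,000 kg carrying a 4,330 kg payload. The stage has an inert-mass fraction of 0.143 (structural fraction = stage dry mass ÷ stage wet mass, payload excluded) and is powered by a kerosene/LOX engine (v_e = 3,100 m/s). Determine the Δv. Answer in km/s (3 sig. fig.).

Δv ≈ 5.42 km/s

Stage wet mass = m₀ − payload = 120,000 − 4,330 = 115,670 kg.
Stage dry mass = ε × stage wet mass = 0.143 × 115,670 = 16,540.8 kg.
Burnout mass m_f = stage dry + payload = 16,540.8 + 4,330 = 20,870.8 kg.
Δv = v_e · ln(120,000/20,870.8) = 3100.0 × ln(5.75) = 3100.0 × 1.7491 ≈ 5422 m/s.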